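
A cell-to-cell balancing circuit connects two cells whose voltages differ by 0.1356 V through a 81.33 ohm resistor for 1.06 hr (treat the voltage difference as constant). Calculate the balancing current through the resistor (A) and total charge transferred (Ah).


I_bal = dV / R = 0.1356 / 81.33 = 0.0016673 A
Q = I_bal * t = 0.0016673 * 1.06 = 0.001767 Ah

I=0.0016673 A, Q=0.001767 Ah


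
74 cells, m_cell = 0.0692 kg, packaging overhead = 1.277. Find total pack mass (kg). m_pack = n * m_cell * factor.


Cell mass sum = 74 * 0.0692 = 5.1208 kg
With overhead 1.277: m_pack = 5.1208 * 1.277 = 6.539 kg

6.539 kg


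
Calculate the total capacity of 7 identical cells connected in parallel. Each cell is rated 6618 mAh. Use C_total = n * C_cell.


Convert: C_cell = 6618 mAh = 6.618 Ah
C_total = 7 * 6.618 = 46.326 Ah

46.326 Ah


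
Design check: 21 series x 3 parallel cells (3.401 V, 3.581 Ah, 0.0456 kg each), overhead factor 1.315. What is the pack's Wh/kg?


Step 1: V_pack = 21 * 3.401 = 71.421 V
Step 2: C_pack = 3 * 3.581 = 10.743 Ah
Step 3: E_pack = V_pack * C_pack = 71.421 * 10.743 = 767.28 Wh
Step 4: m_pack = 21 * 3 * 0.0456 * 1.315 = 3.7777 kg
Step 5: ED = E_pack / m_pack = 767.28 / 3.7777 = 203.1 Wh/kg

203.1 Wh/kg


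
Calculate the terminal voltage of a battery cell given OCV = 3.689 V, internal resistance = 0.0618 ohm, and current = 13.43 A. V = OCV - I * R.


IR drop = 13.43 * 0.0618 = 0.82997 V
V = 3.689 - 0.82997 = 2.859 V

2.859 V


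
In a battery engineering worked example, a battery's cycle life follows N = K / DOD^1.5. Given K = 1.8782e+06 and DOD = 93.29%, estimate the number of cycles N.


DOD^1.5 = 901.06
N = K / DOD^1.5 = 1.8782e+06 / 901.06 = 2084

2084 cycles


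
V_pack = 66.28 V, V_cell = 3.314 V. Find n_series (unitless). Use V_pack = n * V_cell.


Rearranging: n = V_pack / V_cell = 66.28 / 3.314 = 20 cells

20


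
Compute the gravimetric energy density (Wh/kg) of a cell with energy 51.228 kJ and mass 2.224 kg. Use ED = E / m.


Convert: E = 51.228 kJ = 14.23 Wh
ED = E / m = 14.23 / 2.224 = 6.398 Wh/kg

6.398 Wh/kg


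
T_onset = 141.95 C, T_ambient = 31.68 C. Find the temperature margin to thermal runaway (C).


margin = T_onset - T_ambient = 141.95 - 31.68 = 110.27 C

110.27 C


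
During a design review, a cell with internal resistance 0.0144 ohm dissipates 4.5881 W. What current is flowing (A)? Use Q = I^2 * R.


I = sqrt(Q / R) = sqrt(4.5881 / 0.0144) = sqrt(318.62) = 17.85 A

17.85 A


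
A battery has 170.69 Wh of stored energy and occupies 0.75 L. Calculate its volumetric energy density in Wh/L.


Volumetric ED = 170.69 Wh / 0.75 L = 227.6 Wh/L

227.6 Wh/L


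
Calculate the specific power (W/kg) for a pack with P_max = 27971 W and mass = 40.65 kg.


Specific power = 27971 W / 40.65 kg = 688.1 W/kg

688.1 W/kg


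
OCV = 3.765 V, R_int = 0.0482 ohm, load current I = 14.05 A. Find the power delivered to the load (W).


Step 1: V_terminal = OCV - I*R = 3.765 - 14.05 * 0.0482 = 3.0878 V
Step 2: P_out = V_terminal * I = 3.0878 * 14.05 = 43.38 W

43.38 W


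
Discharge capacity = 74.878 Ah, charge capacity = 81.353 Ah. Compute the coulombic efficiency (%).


eta_c = Q_dis / Q_chg * 100 = 74.878 / 81.353 * 100 = 92.04%

92.04%


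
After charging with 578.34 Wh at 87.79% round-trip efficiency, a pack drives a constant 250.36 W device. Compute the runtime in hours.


Step 1: E_discharge = eta/100 * E_charge = 87.79/100 * 578.34 = 507.72 Wh
Step 2: t = E_discharge / P = 507.72 / 250.36 = 2.028 hr

2.028 hr


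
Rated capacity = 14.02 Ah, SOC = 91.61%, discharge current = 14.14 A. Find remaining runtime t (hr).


Step 1: remaining = SOC/100 * C_total = 91.61/100 * 14.02 = 12.844 Ah
Step 2: t = remaining / I = 12.844 / 14.14 = 0.9083 hr

0.9083 hr


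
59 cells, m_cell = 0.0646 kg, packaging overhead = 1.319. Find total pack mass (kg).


Cell mass sum = 59 * 0.0646 = 3.8114 kg
With overhead 1.319: m_pack = 3.8114 * 1.319 = 5.027 kg

5.027 kg


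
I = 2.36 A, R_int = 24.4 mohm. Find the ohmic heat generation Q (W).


Convert: R = 24.4 mohm = 0.0244 ohm
Q = I^2 * R = 2.36^2 * 0.0244 = 0.1359 W

0.1359 W


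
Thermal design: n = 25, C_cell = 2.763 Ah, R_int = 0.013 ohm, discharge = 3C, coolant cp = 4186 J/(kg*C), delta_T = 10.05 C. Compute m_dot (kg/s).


Step 1: I = 3 * 2.763 = 8.289 A
Step 2: Q_cell = I^2 * R = 8.289^2 * 0.013 = 0.8932 W
Step 3: Q_total = 25 * 0.8932 = 22.33 W
Step 4: m_dot = Q_total / (cp * dT) = 22.33 / (4186 * 10.05) = 5.308e-04 kg/s

5.308e-04 kg/s


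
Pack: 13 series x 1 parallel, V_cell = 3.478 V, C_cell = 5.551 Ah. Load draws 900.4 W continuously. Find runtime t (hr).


Step 1: E_pack = Ns * V_cell * Np * C_cell = 13 * 3.478 * 1 * 5.551 = 250.98 Wh
Step 2: t = E_pack / P = 250.98 / 900.4 = 0.2787 hr

0.2787 hr


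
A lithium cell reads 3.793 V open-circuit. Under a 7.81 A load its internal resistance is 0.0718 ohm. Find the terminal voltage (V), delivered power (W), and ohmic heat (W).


Step 1: V_terminal = OCV - I*R = 3.793 - 7.81 * 0.0718 = 3.2322 V
Step 2: P_out = V_terminal * I = 3.2322 * 7.81 = 25.24 W
Step 3: Q = I^2 * R = 7.81^2 * 0.0718 = 4.380 W

V=3.2322 V, P=25.24 W, Q=4.380 W


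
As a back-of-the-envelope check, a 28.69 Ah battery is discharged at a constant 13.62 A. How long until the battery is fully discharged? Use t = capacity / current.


t = capacity / current = 28.69 / 13.62 = 2.106 hr

2.106 hr


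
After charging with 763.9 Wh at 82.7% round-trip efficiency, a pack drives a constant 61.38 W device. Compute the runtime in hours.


Step 1: E_discharge = eta/100 * E_charge = 82.7/100 * 763.9 = 631.75 Wh
Step 2: t = E_discharge / P = 631.75 / 61.38 = 10.29 hr

10.29 hr


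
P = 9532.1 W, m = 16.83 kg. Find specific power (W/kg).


SP = P / m = 9532.1 / 16.83 = 566.4 W/kg

566.4 W/kg


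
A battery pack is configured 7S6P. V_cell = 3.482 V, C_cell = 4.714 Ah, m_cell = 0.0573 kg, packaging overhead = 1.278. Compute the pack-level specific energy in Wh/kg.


Step 1: V_pack = 7 * 3.482 = 24.374 V
Step 2: C_pack = 6 * 4.714 = 28.284 Ah
Step 3: E_pack = V_pack * C_pack = 24.374 * 28.284 = 689.39 Wh
Step 4: m_pack = 7 * 6 * 0.0573 * 1.278 = 3.0756 kg
Step 5: ED = E_pack / m_pack = 689.39 / 3.0756 = 224.1 Wh/kg

224.1 Wh/kg


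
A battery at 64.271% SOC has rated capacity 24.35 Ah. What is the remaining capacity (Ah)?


remaining = SOC / 100 * total = 64.271 / 100 * 24.35 = 15.65 Ah

15.65 Ah


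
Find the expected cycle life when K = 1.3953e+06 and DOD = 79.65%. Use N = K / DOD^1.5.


DOD^1.5 = 710.85
N = K / DOD^1.5 = 1.3953e+06 / 710.85 = 1963

1963 cycles


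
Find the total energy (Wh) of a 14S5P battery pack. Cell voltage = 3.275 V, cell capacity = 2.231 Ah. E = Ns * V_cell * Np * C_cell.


V_pack = 14 * 3.275 = 45.85 V
C_pack = 5 * 2.231 = 11.155 Ah
E = V_pack * C_pack = 45.85 * 11.155 = 511.5 Wh

511.5 Wh


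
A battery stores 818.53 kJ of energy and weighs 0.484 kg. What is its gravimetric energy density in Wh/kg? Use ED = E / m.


Convert: E = 818.53 kJ = 227.37 Wh
ED = E / m = 227.37 / 0.484 = 469.8 Wh/kg

469.8 Wh/kg


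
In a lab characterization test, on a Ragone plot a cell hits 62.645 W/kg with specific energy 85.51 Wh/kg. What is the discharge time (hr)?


t = E / P = 85.51 / 62.645 = 1.365 hr

1.365 hr


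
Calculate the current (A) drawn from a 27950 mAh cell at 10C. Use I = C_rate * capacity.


Convert: capacity = 27950 mAh = 27.95 Ah
At 10C: I = 10 * 27.95 Ah = 279.5 A

279.5 A


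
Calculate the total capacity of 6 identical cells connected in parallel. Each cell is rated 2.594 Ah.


Parallel capacities add: 6 * 2.594 Ah = 15.564 Ah

15.564 Ah


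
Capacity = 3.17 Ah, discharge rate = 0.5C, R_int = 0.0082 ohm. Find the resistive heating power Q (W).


Step 1: I = C_rate * capacity = 0.5 * 3.17 = 1.585 A
Step 2: Q = I^2 * R = 1.585^2 * 0.0082 = 2.5122 * 0.0082 = 0.02060 W

0.02060 W


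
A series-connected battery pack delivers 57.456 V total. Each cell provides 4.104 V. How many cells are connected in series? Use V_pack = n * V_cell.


n = V_pack / V_cell = 57.456 / 4.104 = 14

14


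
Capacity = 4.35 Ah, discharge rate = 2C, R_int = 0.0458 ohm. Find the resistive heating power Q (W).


Step 1: I = C_rate * capacity = 2 * 4.35 = 8.7 A
Step 2: Q = I^2 * R = 8.7^2 * 0.0458 = 75.69 * 0.0458 = 3.467 W

3.467 W


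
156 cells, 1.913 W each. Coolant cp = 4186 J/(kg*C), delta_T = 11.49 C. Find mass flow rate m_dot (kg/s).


Q_total = 156 * 1.913 = 298.43 W
m_dot = Q_total / (cp * dT) = 298.43 / (4186 * 11.49) = 0.006205 kg/s

0.006205 kg/s


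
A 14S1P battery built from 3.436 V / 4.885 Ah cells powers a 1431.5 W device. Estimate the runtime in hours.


Step 1: E_pack = Ns * V_cell * Np * C_cell = 14 * 3.436 * 1 * 4.885 = 234.99 Wh
Step 2: t = E_pack / P = 234.99 / 1431.5 = 0.1642 hr

0.1642 hr


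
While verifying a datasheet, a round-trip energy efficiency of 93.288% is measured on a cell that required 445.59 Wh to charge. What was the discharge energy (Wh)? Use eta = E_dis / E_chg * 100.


E_dis = eta/100 * E_chg = 93.288/100 * 445.59 = 415.7 Wh

415.7 Wh


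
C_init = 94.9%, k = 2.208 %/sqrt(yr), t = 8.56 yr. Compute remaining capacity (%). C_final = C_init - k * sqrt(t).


sqrt(t) = sqrt(8.56) = 2.9257
C_final = 94.9 - 2.208 * 2.9257 = 88.44%

88.44%


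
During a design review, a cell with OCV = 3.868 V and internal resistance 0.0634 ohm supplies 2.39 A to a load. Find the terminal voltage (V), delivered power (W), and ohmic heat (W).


Step 1: V_terminal = OCV - I*R = 3.868 - 2.39 * 0.0634 = 3.7165 V
Step 2: P_out = V_terminal * I = 3.7165 * 2.39 = 8.882 W
Step 3: Q = I^2 * R = 2.39^2 * 0.0634 = 0.3621 W

V=3.7165 V, P=8.882 W, Q=0.3621 W


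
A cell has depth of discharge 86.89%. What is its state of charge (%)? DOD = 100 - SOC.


SOC = 100 - DOD = 100 - 86.89 = 13.11%

13.11%


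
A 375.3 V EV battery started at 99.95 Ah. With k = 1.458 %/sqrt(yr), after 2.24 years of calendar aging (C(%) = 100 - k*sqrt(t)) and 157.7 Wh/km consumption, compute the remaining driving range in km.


Step 1: capacity retention = 100 - 1.458 * sqrt(2.24) = 100 - 1.458 * 1.4967 = 97.818%
Step 2: C_now = 99.95 * 97.818/100 = 97.769 Ah
Step 3: E_pack = V * C_now = 375.3 * 97.769 = 36693 Wh
Step 4: range = E_pack / consumption = 36693 / 157.7 = 232.7 km

232.7 km


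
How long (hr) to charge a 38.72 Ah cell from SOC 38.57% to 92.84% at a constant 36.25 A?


delta_Ah = 38.72 * (92.84 - 38.57) / 100 = 21.013 Ah
t = delta_Ah / I = 21.013 / 36.25 = 0.5797 hr

0.5797 hr


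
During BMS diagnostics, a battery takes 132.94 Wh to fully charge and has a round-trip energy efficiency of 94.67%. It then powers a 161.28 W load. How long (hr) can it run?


Step 1: E_discharge = eta/100 * E_charge = 94.67/100 * 132.94 = 125.85 Wh
Step 2: t = E_discharge / P = 125.85 / 161.28 = 0.7803 hr

0.7803 hr


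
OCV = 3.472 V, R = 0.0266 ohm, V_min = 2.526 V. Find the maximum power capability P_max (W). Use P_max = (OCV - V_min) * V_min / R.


P_max = (OCV - V_min) * V_min / R = (3.472 - 2.526) * 2.526 / 0.0266 = 0.946 * 2.526 / 0.0266 = 89.83 W

89.83 W


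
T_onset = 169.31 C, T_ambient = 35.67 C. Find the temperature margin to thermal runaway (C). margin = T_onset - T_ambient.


Safety margin = 169.31 C - 35.67 C = 133.64 C

133.64 C


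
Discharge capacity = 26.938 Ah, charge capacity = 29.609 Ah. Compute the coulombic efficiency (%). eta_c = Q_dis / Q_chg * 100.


Coulombic efficiency = 26.938/29.609 * 100% = 90.98%

90.98%


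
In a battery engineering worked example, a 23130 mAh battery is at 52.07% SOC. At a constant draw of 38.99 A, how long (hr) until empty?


Convert: C_total = 23130 mAh = 23.13 Ah
Step 1: remaining = SOC/100 * C_total = 52.07/100 * 23.13 = 12.044 Ah
Step 2: t = remaining / I = 12.044 / 38.99 = 0.3089 hr

0.3089 hr


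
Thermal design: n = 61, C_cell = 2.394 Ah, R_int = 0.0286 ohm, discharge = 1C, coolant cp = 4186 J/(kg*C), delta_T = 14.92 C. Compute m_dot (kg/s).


Step 1: I = 1 * 2.394 = 2.394 A
Step 2: Q_cell = I^2 * R = 2.394^2 * 0.0286 = 0.16391 W
Step 3: Q_total = 61 * 0.16391 = 9.9985 W
Step 4: m_dot = Q_total / (cp * dT) = 9.9985 / (4186 * 14.92) = 1.601e-04 kg/s

1.601e-04 kg/s


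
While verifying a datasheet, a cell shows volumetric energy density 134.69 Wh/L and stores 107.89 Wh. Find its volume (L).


V = E / ED = 107.89 / 134.69 = 0.8010 L

0.8010 L


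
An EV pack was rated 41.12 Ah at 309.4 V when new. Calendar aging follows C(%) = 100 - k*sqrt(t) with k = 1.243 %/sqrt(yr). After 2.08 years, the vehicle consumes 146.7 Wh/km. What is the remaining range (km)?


Step 1: capacity retention = 100 - 1.243 * sqrt(2.08) = 100 - 1.243 * 1.4422 = 98.207%
Step 2: C_now = 41.12 * 98.207/100 = 40.383 Ah
Step 3: E_pack = V * C_now = 309.4 * 40.383 = 12495 Wh
Step 4: range = E_pack / consumption = 12495 / 146.7 = 85.17 km

85.17 km


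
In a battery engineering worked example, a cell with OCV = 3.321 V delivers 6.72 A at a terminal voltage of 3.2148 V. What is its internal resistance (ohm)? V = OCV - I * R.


R = (OCV - V) / I = (3.321 - 3.2148) / 6.72 = 0.01580 ohm

0.01580 ohm


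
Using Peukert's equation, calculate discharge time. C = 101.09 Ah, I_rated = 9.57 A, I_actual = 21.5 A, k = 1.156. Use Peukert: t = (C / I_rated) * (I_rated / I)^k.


Step 1: t_rated = C / I_rated = 101.09 / 9.57 = 10.563 hr
Step 2: ratio = 9.57 / 21.5 = 0.44512
Step 3: ratio^k = 0.44512^1.156 = 0.39232
Step 4: t = t_rated * ratio^k = 10.563 * 0.39232 = 4.144 hr

4.144 hr


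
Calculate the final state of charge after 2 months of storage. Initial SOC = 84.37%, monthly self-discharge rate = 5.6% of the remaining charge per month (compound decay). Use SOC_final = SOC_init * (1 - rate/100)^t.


decay = (1 - 5.6/100)^2 = 0.89114
SOC_final = 84.37 * 0.89114 = 75.19%

75.19%


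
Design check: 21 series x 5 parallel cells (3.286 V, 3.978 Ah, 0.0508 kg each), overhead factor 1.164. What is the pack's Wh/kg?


Step 1: V_pack = 21 * 3.286 = 69.006 V
Step 2: C_pack = 5 * 3.978 = 19.89 Ah
Step 3: E_pack = V_pack * C_pack = 69.006 * 19.89 = 1372.5 Wh
Step 4: m_pack = 21 * 5 * 0.0508 * 1.164 = 6.2088 kg
Step 5: ED = E_pack / m_pack = 1372.5 / 6.2088 = 221.1 Wh/kg

221.1 Wh/kg


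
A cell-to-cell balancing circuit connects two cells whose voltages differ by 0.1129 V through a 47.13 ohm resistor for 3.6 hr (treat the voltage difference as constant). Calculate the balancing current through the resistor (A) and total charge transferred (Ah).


First, Ohm's law: I_bal = 0.1129 V / 47.13 ohm = 0.0023955 A
Then Q = I * t = 0.0023955 A * 3.6 hr = 0.008624 Ah

I=0.0023955 A, Q=0.008624 Ah


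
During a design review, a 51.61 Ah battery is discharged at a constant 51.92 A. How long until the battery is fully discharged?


Runtime = 51.61 Ah / 51.92 A = 0.9940 hr

0.9940 hr


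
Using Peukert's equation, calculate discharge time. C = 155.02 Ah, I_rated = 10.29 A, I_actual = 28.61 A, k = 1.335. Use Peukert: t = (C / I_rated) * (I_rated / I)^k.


Step 1: t_rated = C / I_rated = 155.02 / 10.29 = 15.065 hr
Step 2: ratio = 10.29 / 28.61 = 0.35966
Step 3: ratio^k = 0.35966^1.335 = 0.25534
Step 4: t = t_rated * ratio^k = 15.065 * 0.25534 = 3.847 hr

3.847 hr


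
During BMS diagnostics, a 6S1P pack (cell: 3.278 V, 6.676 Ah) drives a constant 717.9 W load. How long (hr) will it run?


Step 1: E_pack = Ns * V_cell * Np * C_cell = 6 * 3.278 * 1 * 6.676 = 131.3 Wh
Step 2: t = E_pack / P = 131.3 / 717.9 = 0.1829 hr

0.1829 hr


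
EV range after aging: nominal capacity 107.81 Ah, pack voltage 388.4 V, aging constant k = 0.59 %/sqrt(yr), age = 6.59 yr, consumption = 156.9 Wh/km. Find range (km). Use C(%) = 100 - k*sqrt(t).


Step 1: capacity retention = 100 - 0.59 * sqrt(6.59) = 100 - 0.59 * 2.5671 = 98.485%
Step 2: C_now = 107.81 * 98.485/100 = 106.18 Ah
Step 3: E_pack = V * C_now = 388.4 * 106.18 = 41240 Wh
Step 4: range = E_pack / consumption = 41240 / 156.9 = 262.8 km

262.8 km


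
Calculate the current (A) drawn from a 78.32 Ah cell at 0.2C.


I = C_rate * capacity = 0.2 * 78.32 = 15.664 A

15.664 A


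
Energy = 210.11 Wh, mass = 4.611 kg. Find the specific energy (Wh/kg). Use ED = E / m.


ED = E / m = 210.11 / 4.611 = 45.57 Wh/kg

45.57 Wh/kg


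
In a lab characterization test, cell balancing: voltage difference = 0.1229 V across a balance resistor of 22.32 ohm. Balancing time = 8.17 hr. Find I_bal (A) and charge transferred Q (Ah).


First, Ohm's law: I_bal = 0.1229 V / 22.32 ohm = 0.0055063 A
Then Q = I * t = 0.0055063 A * 8.17 hr = 0.04499 Ah

I=0.0055063 A, Q=0.04499 Ah


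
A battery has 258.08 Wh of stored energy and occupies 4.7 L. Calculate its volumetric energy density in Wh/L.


Volumetric ED = 258.08 Wh / 4.7 L = 54.91 Wh/L

54.91 Wh/L


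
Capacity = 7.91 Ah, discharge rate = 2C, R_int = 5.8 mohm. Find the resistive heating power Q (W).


Convert: R = 5.8 mohm = 0.0058 ohm
Step 1: I = C_rate * capacity = 2 * 7.91 = 15.82 A
Step 2: Q = I^2 * R = 15.82^2 * 0.0058 = 250.27 * 0.0058 = 1.452 W

1.452 W


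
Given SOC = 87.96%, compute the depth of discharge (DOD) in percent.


DOD = 100 - SOC = 100 - 87.96 = 12.04%

12.04%


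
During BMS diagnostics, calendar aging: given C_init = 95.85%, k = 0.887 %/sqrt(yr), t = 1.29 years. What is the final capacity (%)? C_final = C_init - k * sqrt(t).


Step 1: sqrt(1.29 yr) = 1.1358
Step 2: drop = 0.887 * 1.1358 = 1.0075
Step 3: C_final = 95.85 - 1.0075 = 94.84%

94.84%


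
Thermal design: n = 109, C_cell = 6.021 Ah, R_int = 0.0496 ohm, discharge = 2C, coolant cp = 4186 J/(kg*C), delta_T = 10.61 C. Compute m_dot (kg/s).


Step 1: I = 2 * 6.021 = 12.042 A
Step 2: Q_cell = I^2 * R = 12.042^2 * 0.0496 = 7.1925 W
Step 3: Q_total = 109 * 7.1925 = 783.98 W
Step 4: m_dot = Q_total / (cp * dT) = 783.98 / (4186 * 10.61) = 0.01765 kg/s

0.01765 kg/s


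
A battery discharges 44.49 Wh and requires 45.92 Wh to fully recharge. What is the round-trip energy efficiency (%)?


Round-trip efficiency = 44.49/45.92 * 100% = 96.89%

96.89%


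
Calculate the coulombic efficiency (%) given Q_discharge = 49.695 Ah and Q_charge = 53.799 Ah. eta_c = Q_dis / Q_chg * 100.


eta_c = Q_dis / Q_chg * 100 = 49.695 / 53.799 * 100 = 92.37%

92.37%


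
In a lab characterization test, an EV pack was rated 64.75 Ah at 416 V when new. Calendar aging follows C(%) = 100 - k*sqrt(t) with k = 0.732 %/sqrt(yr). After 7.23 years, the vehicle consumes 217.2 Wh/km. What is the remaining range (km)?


Step 1: capacity retention = 100 - 0.732 * sqrt(7.23) = 100 - 0.732 * 2.6889 = 98.032%
Step 2: C_now = 64.75 * 98.032/100 = 63.476 Ah
Step 3: E_pack = V * C_now = 416 * 63.476 = 26406 Wh
Step 4: range = E_pack / consumption = 26406 / 217.2 = 121.6 km

121.6 km


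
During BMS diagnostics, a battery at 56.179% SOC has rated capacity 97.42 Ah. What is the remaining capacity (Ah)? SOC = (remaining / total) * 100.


remaining = SOC / 100 * total = 56.179 / 100 * 97.42 = 54.73 Ah

54.73 Ah


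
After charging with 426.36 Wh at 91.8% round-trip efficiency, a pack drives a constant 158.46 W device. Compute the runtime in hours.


Step 1: E_discharge = eta/100 * E_charge = 91.8/100 * 426.36 = 391.4 Wh
Step 2: t = E_discharge / P = 391.4 / 158.46 = 2.470 hr

2.470 hr


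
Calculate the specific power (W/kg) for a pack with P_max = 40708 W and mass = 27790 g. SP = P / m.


Convert: m = 27790 g = 27.79 kg
SP = P / m = 40708 / 27.79 = 1465 W/kg

1465 W/kg


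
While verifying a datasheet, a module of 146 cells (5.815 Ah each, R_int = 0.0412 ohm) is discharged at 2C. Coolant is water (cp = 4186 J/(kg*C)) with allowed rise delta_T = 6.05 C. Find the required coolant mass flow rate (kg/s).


Step 1: I = 2 * 5.815 = 11.63 A
Step 2: Q_cell = I^2 * R = 11.63^2 * 0.0412 = 5.5726 W
Step 3: Q_total = 146 * 5.5726 = 813.6 W
Step 4: m_dot = Q_total / (cp * dT) = 813.6 / (4186 * 6.05) = 0.03213 kg/s

0.03213 kg/s


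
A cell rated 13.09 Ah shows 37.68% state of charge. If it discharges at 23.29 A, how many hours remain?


Step 1: remaining = SOC/100 * C_total = 37.68/100 * 13.09 = 4.9323 Ah
Step 2: t = remaining / I = 4.9323 / 23.29 = 0.2118 hr

0.2118 hr


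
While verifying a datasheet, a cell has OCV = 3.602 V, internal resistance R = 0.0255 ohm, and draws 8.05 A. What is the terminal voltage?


IR drop = 8.05 * 0.0255 = 0.20528 V
V = 3.602 - 0.20528 = 3.397 V

3.397 V


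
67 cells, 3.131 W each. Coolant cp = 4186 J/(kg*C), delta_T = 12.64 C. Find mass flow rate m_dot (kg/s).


Q_total = 67 * 3.131 = 209.78 W
m_dot = Q_total / (cp * dT) = 209.78 / (4186 * 12.64) = 0.003965 kg/s

0.003965 kg/s


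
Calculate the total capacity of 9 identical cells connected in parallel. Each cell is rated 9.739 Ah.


Parallel capacities add: 9 * 9.739 Ah = 87.651 Ah

87.651 Ah


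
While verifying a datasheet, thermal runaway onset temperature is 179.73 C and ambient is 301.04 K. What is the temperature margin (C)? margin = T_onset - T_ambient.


Convert: T_ambient = 301.04 K = 27.89 C
margin = 179.73 - 27.89 = 151.84 C

151.84 C


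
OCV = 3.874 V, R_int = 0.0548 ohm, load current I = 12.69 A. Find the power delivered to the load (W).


Step 1: V_terminal = OCV - I*R = 3.874 - 12.69 * 0.0548 = 3.1786 V
Step 2: P_out = V_terminal * I = 3.1786 * 12.69 = 40.34 W

40.34 W


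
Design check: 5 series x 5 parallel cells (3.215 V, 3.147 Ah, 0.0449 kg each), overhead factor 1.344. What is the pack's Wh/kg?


Step 1: V_pack = 5 * 3.215 = 16.075 V
Step 2: C_pack = 5 * 3.147 = 15.735 Ah
Step 3: E_pack = V_pack * C_pack = 16.075 * 15.735 = 252.94 Wh
Step 4: m_pack = 5 * 5 * 0.0449 * 1.344 = 1.5086 kg
Step 5: ED = E_pack / m_pack = 252.94 / 1.5086 = 167.7 Wh/kg

167.7 Wh/kg


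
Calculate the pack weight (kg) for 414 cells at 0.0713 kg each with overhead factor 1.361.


m_pack = n * m_cell * overhead = 414 * 0.0713 * 1.361 = 40.17 kg

40.17 kg


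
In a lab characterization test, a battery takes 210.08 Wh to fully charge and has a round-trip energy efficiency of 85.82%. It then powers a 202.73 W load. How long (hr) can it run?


Step 1: E_discharge = eta/100 * E_charge = 85.82/100 * 210.08 = 180.29 Wh
Step 2: t = E_discharge / P = 180.29 / 202.73 = 0.8893 hr

0.8893 hr


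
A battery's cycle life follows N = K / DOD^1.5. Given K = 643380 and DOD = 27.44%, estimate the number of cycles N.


Step 1: DOD^1.5 = 27.44^1.5 = 143.74
Step 2: N = 643380 / 143.74 = 4476 cycles

4476 cycles


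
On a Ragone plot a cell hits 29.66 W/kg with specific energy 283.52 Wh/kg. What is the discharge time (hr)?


t = E / P = 283.52 / 29.66 = 9.559 hr

9.559 hr


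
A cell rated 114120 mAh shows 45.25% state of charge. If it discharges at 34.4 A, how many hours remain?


Convert: C_total = 114120 mAh = 114.12 Ah
Step 1: remaining = SOC/100 * C_total = 45.25/100 * 114.12 = 51.639 Ah
Step 2: t = remaining / I = 51.639 / 34.4 = 1.501 hr

1.501 hr


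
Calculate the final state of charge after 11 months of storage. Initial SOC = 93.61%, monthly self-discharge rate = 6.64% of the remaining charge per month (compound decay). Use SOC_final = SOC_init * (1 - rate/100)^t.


decay = (1 - 6.64/100)^11 = 0.46964
SOC_final = 93.61 * 0.46964 = 43.96%

43.96%


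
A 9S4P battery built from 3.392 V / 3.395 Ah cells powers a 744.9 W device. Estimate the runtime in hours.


Step 1: E_pack = Ns * V_cell * Np * C_cell = 9 * 3.392 * 4 * 3.395 = 414.57 Wh
Step 2: t = E_pack / P = 414.57 / 744.9 = 0.5565 hr

0.5565 hr


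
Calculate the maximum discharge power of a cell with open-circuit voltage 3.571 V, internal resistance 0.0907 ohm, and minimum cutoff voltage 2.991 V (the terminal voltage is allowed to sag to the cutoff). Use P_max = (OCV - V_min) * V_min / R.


dV = OCV - V_min = 0.58 V (so I_max = dV / R)
P_max = dV * V_min / R = 0.58 * 2.991 / 0.0907 = 19.13 W

19.13 W


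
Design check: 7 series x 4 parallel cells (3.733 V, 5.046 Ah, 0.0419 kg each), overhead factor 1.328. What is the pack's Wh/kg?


Step 1: V_pack = 7 * 3.733 = 26.131 V
Step 2: C_pack = 4 * 5.046 = 20.184 Ah
Step 3: E_pack = V_pack * C_pack = 26.131 * 20.184 = 527.43 Wh
Step 4: m_pack = 7 * 4 * 0.0419 * 1.328 = 1.558 kg
Step 5: ED = E_pack / m_pack = 527.43 / 1.558 = 338.5 Wh/kg

338.5 Wh/kg


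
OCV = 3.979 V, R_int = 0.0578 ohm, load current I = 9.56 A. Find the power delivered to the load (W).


Step 1: V_terminal = OCV - I*R = 3.979 - 9.56 * 0.0578 = 3.4264 V
Step 2: P_out = V_terminal * I = 3.4264 * 9.56 = 32.76 W

32.76 W


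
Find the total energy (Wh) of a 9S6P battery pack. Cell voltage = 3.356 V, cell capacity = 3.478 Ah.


E = Ns * Vcell * Np * Ccell = 9 * 3.356 * 6 * 3.478 = 630.3 Wh

630.3 Wh


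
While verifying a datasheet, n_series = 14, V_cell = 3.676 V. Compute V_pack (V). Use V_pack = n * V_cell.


Series voltages add: 14 * 3.676 V = 51.464 V

51.464 V


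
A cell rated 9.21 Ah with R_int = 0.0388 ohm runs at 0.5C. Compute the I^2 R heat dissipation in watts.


Step 1: I = C_rate * capacity = 0.5 * 9.21 = 4.605 A
Step 2: Q = I^2 * R = 4.605^2 * 0.0388 = 21.206 * 0.0388 = 0.8228 W

0.8228 W


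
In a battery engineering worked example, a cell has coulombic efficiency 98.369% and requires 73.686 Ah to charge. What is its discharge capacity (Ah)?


Q_dis = eta/100 * Q_chg = 98.369/100 * 73.686 = 72.48 Ah

72.48 Ah


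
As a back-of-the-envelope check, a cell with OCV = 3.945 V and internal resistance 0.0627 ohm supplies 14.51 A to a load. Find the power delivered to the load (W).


Step 1: V_terminal = OCV - I*R = 3.945 - 14.51 * 0.0627 = 3.0352 V
Step 2: P_out = V_terminal * I = 3.0352 * 14.51 = 44.04 W

44.04 W


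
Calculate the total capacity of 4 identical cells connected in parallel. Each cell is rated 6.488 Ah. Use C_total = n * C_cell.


C_total = 4 * 6.488 = 25.952 Ah

25.952 Ah


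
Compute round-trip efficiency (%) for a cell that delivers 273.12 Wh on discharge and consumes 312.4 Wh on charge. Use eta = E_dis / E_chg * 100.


eta_e = E_dis / E_chg * 100 = 273.12 / 312.4 * 100 = 87.43%

87.43%


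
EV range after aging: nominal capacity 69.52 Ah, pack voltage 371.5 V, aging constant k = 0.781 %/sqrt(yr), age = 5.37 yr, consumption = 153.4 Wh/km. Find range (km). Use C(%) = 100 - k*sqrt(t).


Step 1: capacity retention = 100 - 0.781 * sqrt(5.37) = 100 - 0.781 * 2.3173 = 98.19%
Step 2: C_now = 69.52 * 98.19/100 = 68.262 Ah
Step 3: E_pack = V * C_now = 371.5 * 68.262 = 25359 Wh
Step 4: range = E_pack / consumption = 25359 / 153.4 = 165.3 km

165.3 km


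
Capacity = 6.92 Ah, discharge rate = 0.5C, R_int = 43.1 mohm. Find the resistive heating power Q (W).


Convert: R = 43.1 mohm = 0.0431 ohm
Step 1: I = C_rate * capacity = 0.5 * 6.92 = 3.46 A
Step 2: Q = I^2 * R = 3.46^2 * 0.0431 = 11.972 * 0.0431 = 0.5160 W

0.5160 W


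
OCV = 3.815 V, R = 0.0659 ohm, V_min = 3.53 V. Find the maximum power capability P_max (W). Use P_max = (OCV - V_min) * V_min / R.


P_max = (OCV - V_min) * V_min / R = (3.815 - 3.53) * 3.53 / 0.0659 = 0.285 * 3.53 / 0.0659 = 15.27 W

15.27 W


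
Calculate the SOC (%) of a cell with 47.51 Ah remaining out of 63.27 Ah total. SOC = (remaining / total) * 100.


SOC = (remaining / total) * 100 = (47.51 / 63.27) * 100 = 75.09%

75.09%


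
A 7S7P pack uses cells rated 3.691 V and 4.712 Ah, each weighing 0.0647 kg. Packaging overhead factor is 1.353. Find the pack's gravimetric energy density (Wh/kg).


Step 1: V_pack = 7 * 3.691 = 25.837 V
Step 2: C_pack = 7 * 4.712 = 32.984 Ah
Step 3: E_pack = V_pack * C_pack = 25.837 * 32.984 = 852.21 Wh
Step 4: m_pack = 7 * 7 * 0.0647 * 1.353 = 4.2894 kg
Step 5: ED = E_pack / m_pack = 852.21 / 4.2894 = 198.7 Wh/kg

198.7 Wh/kg


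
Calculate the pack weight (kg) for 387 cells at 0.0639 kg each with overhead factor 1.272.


m_pack = n * m_cell * overhead = 387 * 0.0639 * 1.272 = 31.46 kg

31.46 kg


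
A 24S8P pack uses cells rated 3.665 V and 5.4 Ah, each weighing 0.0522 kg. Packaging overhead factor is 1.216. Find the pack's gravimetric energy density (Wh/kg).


Step 1: V_pack = 24 * 3.665 = 87.96 V
Step 2: C_pack = 8 * 5.4 = 43.2 Ah
Step 3: E_pack = V_pack * C_pack = 87.96 * 43.2 = 3799.9 Wh
Step 4: m_pack = 24 * 8 * 0.0522 * 1.216 = 12.187 kg
Step 5: ED = E_pack / m_pack = 3799.9 / 12.187 = 311.8 Wh/kg

311.8 Wh/kg


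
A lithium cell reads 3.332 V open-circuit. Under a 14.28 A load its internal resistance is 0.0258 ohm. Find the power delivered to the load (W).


Step 1: V_terminal = OCV - I*R = 3.332 - 14.28 * 0.0258 = 2.9636 V
Step 2: P_out = V_terminal * I = 2.9636 * 14.28 = 42.32 W

42.32 W


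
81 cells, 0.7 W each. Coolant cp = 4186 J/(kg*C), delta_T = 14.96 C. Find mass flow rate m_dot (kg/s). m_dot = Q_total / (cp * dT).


Q_total = 81 * 0.7 = 56.7 W
m_dot = Q_total / (cp * dT) = 56.7 / (4186 * 14.96) = 9.054e-04 kg/s

9.054e-04 kg/s


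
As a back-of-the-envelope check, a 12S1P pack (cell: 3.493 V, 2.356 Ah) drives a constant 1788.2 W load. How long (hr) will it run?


Step 1: E_pack = Ns * V_cell * Np * C_cell = 12 * 3.493 * 1 * 2.356 = 98.754 Wh
Step 2: t = E_pack / P = 98.754 / 1788.2 = 0.05523 hr

0.05523 hr


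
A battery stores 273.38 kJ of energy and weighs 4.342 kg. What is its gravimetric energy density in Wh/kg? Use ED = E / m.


Convert: E = 273.38 kJ = 75.939 Wh
ED = E / m = 75.939 / 4.342 = 17.49 Wh/kg

17.49 Wh/kg


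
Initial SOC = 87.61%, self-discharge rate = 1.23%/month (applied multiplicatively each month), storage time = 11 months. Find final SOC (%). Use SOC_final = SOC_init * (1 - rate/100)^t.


decay = (1 - 1.23/100)^11 = 0.87272
SOC_final = 87.61 * 0.87272 = 76.46%

76.46%


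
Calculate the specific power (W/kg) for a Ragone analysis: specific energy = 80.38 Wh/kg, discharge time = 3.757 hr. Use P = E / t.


P_specific = E / t = 80.38 / 3.757 = 21.39 W/kg

21.39 W/kg


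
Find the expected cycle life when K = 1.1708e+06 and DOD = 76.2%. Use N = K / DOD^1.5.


Step 1: DOD^1.5 = 76.2^1.5 = 665.17
Step 2: N = 1.1708e+06 / 665.17 = 1760 cycles

1760 cycles


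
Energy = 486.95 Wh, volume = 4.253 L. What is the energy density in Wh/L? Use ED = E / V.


Volumetric ED = 486.95 Wh / 4.253 L = 114.5 Wh/L

114.5 Wh/L


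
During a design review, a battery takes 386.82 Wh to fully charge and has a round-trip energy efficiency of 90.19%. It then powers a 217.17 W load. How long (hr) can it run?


Step 1: E_discharge = eta/100 * E_charge = 90.19/100 * 386.82 = 348.87 Wh
Step 2: t = E_discharge / P = 348.87 / 217.17 = 1.606 hr

1.606 hr


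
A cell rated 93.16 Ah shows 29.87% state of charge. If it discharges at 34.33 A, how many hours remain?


Step 1: remaining = SOC/100 * C_total = 29.87/100 * 93.16 = 27.827 Ah
Step 2: t = remaining / I = 27.827 / 34.33 = 0.8106 hr

0.8106 hr


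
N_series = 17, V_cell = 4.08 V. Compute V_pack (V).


Series voltages add: 17 * 4.08 V = 69.36 V

69.36 V


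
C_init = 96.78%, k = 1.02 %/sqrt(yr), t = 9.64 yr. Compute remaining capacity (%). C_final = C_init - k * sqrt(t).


sqrt(t) = sqrt(9.64) = 3.1048
C_final = 96.78 - 1.02 * 3.1048 = 93.61%

93.61%


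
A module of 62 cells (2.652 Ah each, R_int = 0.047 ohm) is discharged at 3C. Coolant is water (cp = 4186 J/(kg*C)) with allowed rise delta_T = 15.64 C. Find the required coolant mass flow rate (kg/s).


Step 1: I = 3 * 2.652 = 7.956 A
Step 2: Q_cell = I^2 * R = 7.956^2 * 0.047 = 2.975 W
Step 3: Q_total = 62 * 2.975 = 184.45 W
Step 4: m_dot = Q_total / (cp * dT) = 184.45 / (4186 * 15.64) = 0.002817 kg/s

0.002817 kg/s


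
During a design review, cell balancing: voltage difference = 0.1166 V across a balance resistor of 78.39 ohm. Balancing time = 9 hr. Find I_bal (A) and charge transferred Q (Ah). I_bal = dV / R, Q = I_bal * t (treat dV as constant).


I_bal = dV / R = 0.1166 / 78.39 = 0.0014874 A
Q = I_bal * t = 0.0014874 * 9 = 0.01339 Ah

I=0.0014874 A, Q=0.01339 Ah


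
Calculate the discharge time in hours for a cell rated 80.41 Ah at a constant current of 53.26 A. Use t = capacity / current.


Runtime = 80.41 Ah / 53.26 A = 1.510 hr

1.510 hr


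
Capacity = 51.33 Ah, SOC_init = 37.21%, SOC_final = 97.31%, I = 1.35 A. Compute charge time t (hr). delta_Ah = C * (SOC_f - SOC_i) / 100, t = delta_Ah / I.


delta_Ah = 51.33 * (97.31 - 37.21) / 100 = 30.849 Ah
t = delta_Ah / I = 30.849 / 1.35 = 22.85 hr

22.85 hr


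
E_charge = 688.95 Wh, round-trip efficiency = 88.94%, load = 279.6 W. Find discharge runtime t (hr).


Step 1: E_discharge = eta/100 * E_charge = 88.94/100 * 688.95 = 612.75 Wh
Step 2: t = E_discharge / P = 612.75 / 279.6 = 2.192 hr

2.192 hr


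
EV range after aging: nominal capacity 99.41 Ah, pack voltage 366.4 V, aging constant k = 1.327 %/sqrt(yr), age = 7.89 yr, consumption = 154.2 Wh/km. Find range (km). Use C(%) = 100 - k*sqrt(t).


Step 1: capacity retention = 100 - 1.327 * sqrt(7.89) = 100 - 1.327 * 2.8089 = 96.273%
Step 2: C_now = 99.41 * 96.273/100 = 95.705 Ah
Step 3: E_pack = V * C_now = 366.4 * 95.705 = 35066 Wh
Step 4: range = E_pack / consumption = 35066 / 154.2 = 227.4 km

227.4 km


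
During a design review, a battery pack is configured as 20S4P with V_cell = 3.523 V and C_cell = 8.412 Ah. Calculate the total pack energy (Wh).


E = Ns * Vcell * Np * Ccell = 20 * 3.523 * 4 * 8.412 = 2371 Wh

2371 Wh


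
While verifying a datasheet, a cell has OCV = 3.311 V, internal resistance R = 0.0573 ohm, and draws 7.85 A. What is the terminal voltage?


IR drop = 7.85 * 0.0573 = 0.44981 V
V = 3.311 - 0.44981 = 2.861 V

2.861 V


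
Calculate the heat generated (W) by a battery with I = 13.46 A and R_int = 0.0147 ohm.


I^2 = 181.17
Q = 181.17 * 0.0147 = 2.663 W

2.663 W


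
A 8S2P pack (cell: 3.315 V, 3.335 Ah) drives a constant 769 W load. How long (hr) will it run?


Step 1: E_pack = Ns * V_cell * Np * C_cell = 8 * 3.315 * 2 * 3.335 = 176.89 Wh
Step 2: t = E_pack / P = 176.89 / 769 = 0.2300 hr

0.2300 hr


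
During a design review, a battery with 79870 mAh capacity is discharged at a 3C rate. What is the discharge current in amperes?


Convert: capacity = 79870 mAh = 79.87 Ah
At 3C: I = 3 * 79.87 Ah = 239.61 A

239.61 A


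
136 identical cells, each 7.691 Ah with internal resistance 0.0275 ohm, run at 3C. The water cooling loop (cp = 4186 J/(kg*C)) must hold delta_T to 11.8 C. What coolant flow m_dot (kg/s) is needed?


Step 1: I = 3 * 7.691 = 23.073 A
Step 2: Q_cell = I^2 * R = 23.073^2 * 0.0275 = 14.64 W
Step 3: Q_total = 136 * 14.64 = 1991 W
Step 4: m_dot = Q_total / (cp * dT) = 1991 / (4186 * 11.8) = 0.04031 kg/s

0.04031 kg/s


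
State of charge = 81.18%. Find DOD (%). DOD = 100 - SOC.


DOD = 100 - SOC = 100 - 81.18 = 18.82%

18.82%


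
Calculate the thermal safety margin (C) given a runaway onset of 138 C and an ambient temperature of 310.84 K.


Convert: T_ambient = 310.84 K = 37.69 C
margin = 138 - 37.69 = 100.31 C

100.31 C


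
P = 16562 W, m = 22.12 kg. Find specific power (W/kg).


SP = P / m = 16562 / 22.12 = 748.7 W/kg

748.7 W/kg


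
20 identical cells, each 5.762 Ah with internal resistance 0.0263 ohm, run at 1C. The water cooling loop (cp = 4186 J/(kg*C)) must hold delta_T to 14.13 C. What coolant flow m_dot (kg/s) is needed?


Step 1: I = 1 * 5.762 = 5.762 A
Step 2: Q_cell = I^2 * R = 5.762^2 * 0.0263 = 0.87318 W
Step 3: Q_total = 20 * 0.87318 = 17.464 W
Step 4: m_dot = Q_total / (cp * dT) = 17.464 / (4186 * 14.13) = 2.953e-04 kg/s

2.953e-04 kg/s


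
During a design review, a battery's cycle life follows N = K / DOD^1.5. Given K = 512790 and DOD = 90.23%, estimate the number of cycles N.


Step 1: DOD^1.5 = 90.23^1.5 = 857.09
Step 2: N = 512790 / 857.09 = 598.3 cycles

598.3 cycles


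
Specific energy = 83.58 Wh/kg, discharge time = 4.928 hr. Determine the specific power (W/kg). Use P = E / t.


P_specific = E / t = 83.58 / 4.928 = 16.96 W/kg

16.96 W/kg


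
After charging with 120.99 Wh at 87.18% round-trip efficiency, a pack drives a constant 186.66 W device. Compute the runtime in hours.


Step 1: E_discharge = eta/100 * E_charge = 87.18/100 * 120.99 = 105.48 Wh
Step 2: t = E_discharge / P = 105.48 / 186.66 = 0.5651 hr

0.5651 hr


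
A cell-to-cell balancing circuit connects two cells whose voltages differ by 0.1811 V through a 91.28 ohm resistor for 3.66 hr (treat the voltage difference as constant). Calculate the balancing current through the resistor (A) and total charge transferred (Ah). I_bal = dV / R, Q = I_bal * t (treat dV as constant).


I_bal = dV / R = 0.1811 / 91.28 = 0.001984 A
Q = I_bal * t = 0.001984 * 3.66 = 0.007261 Ah

I=0.001984 A, Q=0.007261 Ah


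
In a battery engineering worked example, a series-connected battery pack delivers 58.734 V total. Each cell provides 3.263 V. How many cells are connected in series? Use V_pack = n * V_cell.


n = V_pack / V_cell = 58.734 / 3.263 = 18

18


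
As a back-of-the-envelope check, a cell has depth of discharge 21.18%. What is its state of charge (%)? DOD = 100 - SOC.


SOC = 100 - DOD = 100 - 21.18 = 78.82%

78.82%


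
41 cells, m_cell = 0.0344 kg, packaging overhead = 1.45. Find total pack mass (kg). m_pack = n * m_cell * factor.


Cell mass sum = 41 * 0.0344 = 1.4104 kg
With overhead 1.45: m_pack = 1.4104 * 1.45 = 2.045 kg

2.045 kg


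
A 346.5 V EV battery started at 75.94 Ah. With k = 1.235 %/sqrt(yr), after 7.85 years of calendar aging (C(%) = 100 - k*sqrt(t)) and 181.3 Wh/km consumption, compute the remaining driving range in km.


Step 1: capacity retention = 100 - 1.235 * sqrt(7.85) = 100 - 1.235 * 2.8018 = 96.54%
Step 2: C_now = 75.94 * 96.54/100 = 73.312 Ah
Step 3: E_pack = V * C_now = 346.5 * 73.312 = 25403 Wh
Step 4: range = E_pack / consumption = 25403 / 181.3 = 140.1 km

140.1 km


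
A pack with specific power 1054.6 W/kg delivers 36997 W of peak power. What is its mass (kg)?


m = P / SP = 36997 / 1054.6 = 35.08 kg

35.08 kg


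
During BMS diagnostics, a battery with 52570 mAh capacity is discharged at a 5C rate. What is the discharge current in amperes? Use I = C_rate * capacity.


Convert: capacity = 52570 mAh = 52.57 Ah
At 5C: I = 5 * 52.57 Ah = 262.85 A

262.85 A


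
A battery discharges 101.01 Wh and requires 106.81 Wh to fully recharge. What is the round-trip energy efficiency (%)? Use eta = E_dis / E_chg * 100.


eta_e = E_dis / E_chg * 100 = 101.01 / 106.81 * 100 = 94.57%

94.57%


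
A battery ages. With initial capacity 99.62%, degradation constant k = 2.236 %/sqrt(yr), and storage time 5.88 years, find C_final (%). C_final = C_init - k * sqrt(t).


Step 1: sqrt(5.88 yr) = 2.4249
Step 2: drop = 2.236 * 2.4249 = 5.4221
Step 3: C_final = 99.62 - 5.4221 = 94.20%

94.20%


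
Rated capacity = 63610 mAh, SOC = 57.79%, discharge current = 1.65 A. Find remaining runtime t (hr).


Convert: C_total = 63610 mAh = 63.61 Ah
Step 1: remaining = SOC/100 * C_total = 57.79/100 * 63.61 = 36.76 Ah
Step 2: t = remaining / I = 36.76 / 1.65 = 22.28 hr

22.28 hr


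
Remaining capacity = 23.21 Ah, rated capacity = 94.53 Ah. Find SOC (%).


SOC = (remaining / total) * 100 = (23.21 / 94.53) * 100 = 24.55%

24.55%


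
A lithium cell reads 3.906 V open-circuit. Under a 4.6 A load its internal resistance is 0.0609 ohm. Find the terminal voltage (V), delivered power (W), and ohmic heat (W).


Step 1: V_terminal = OCV - I*R = 3.906 - 4.6 * 0.0609 = 3.6259 V
Step 2: P_out = V_terminal * I = 3.6259 * 4.6 = 16.68 W
Step 3: Q = I^2 * R = 4.6^2 * 0.0609 = 1.289 W

V=3.6259 V, P=16.68 W, Q=1.289 W


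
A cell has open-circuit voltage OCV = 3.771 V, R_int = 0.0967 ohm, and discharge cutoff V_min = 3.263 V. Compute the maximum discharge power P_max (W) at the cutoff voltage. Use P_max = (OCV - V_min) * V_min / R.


P_max = (OCV - V_min) * V_min / R = (3.771 - 3.263) * 3.263 / 0.0967 = 0.508 * 3.263 / 0.0967 = 17.14 W

17.14 W
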